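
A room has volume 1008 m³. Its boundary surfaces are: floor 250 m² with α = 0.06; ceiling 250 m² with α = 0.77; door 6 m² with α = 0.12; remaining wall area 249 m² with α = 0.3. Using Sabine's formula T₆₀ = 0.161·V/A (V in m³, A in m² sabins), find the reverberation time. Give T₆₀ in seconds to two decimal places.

0.57 s

Total absorption A = 250·0.06 + 250·0.77 + 6·0.12 + 249·0.3 = 282.92 m² sabins.
T₆₀ = 0.161 × 1008 / 282.92 = 0.574 s.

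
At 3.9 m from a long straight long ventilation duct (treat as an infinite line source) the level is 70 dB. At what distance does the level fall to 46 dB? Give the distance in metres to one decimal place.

979.6 m

The 24.0 dB drop corresponds to a distance ratio of 10^(24.0/10) for a line source.
r₂ = 3.9·10^((70−46)/10) = 3.9·10^(24.0/10) = 979.64 m.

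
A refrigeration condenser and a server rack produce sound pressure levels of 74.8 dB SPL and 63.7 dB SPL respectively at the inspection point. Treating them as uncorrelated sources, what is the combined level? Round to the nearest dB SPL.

For uncorrelated sources the intensities add, so convert each level to linear form, sum, and take 10·log₁₀ of the total.
Σ 10^(L/10) = 10^(74.8/10) + 10^(63.7/10) = 3.254e+07.
L_total = 10·log₁₀(3.254e+07) = 75.12 dB SPL.

75 dB SPL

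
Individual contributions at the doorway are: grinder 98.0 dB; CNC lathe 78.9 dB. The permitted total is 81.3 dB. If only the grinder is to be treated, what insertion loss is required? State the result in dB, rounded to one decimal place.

Fixed contribution from the other source: Σ 10^(L/10) = 10^(78.9/10) = 7.762e+07 (78.90 dB).
To meet 81.3 dB overall, the treated grinder may contribute at most 10^(81.3/10) − 7.762e+07 = 5.727e+07, i.e. 77.58 dB.
So the grinder must be reduced from 98.0 to 77.58 dB: IL = 20.42 dB.

20.4 dB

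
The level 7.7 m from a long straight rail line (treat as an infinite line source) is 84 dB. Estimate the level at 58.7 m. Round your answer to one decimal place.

75.2 dB

Line-source attenuation: ΔL = 10·log₁₀(r₂/r₁) = 10·log₁₀(58.7/7.7) = 8.821 dB.
L₂ = 84 − 10·log₁₀(58.7/7.7) = 84 − 8.821 = 75.18 dB.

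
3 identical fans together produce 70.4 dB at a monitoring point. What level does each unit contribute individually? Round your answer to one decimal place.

For N identical incoherent sources L_total = L₁ + 10·log₁₀ N, so L₁ = 70.4 − 10·log₁₀(3) = 70.4 − 4.771.

65.6 dB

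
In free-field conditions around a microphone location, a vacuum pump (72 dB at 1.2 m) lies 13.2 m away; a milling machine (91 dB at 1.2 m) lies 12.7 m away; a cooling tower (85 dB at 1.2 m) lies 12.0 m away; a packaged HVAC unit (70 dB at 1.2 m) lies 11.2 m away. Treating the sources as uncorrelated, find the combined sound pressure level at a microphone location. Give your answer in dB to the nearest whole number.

72 dB

Propagate each source to the receiver with L = L_ref − 20·log₁₀(r/r_ref), then add intensities.
vacuum pump: 72 − 20·log₁₀(13.2/1.2) = 72 − 20.83 = 51.17 dB.
milling machine: 91 − 20·log₁₀(12.7/1.2) = 91 − 20.49 = 70.51 dB.
cooling tower: 85 − 20·log₁₀(12.0/1.2) = 85 − 20.00 = 65.00 dB.
packaged HVAC unit: 70 − 20·log₁₀(11.2/1.2) = 70 − 19.40 = 50.60 dB.
Σ 10^(L/10) = 1.465e+07 → L_total = 10·log₁₀(1.465e+07) = 71.66 dB.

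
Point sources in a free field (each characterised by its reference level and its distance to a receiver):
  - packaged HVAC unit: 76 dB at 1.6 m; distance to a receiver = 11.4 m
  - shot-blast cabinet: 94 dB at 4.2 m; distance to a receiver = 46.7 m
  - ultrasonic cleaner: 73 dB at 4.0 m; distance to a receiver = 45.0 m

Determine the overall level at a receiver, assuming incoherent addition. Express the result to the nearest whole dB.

First find each source's level at the receiver (point-source: −20·log₁₀(r/r_ref)), then combine on an intensity basis.
packaged HVAC unit: 76 − 20·log₁₀(11.4/1.6) = 76 − 17.06 = 58.94 dB.
shot-blast cabinet: 94 − 20·log₁₀(46.7/4.2) = 94 − 20.92 = 73.08 dB.
ultrasonic cleaner: 73 − 20·log₁₀(45.0/4.0) = 73 − 21.02 = 51.98 dB.
Σ 10^(L/10) = 2.126e+07 → L_total = 10·log₁₀(2.126e+07) = 73.28 dB.

73 dB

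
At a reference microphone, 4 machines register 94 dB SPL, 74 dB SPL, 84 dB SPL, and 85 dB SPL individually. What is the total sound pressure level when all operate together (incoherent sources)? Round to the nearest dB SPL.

95 dB SPL

For uncorrelated sources the intensities add, so convert each level to linear form, sum, and take 10·log₁₀ of the total.
Σ 10^(L/10) = 10^(94/10) + 10^(74/10) + 10^(84/10) + 10^(85/10) = 3.104e+09.
L_total = 10·log₁₀(3.104e+09) = 94.92 dB SPL.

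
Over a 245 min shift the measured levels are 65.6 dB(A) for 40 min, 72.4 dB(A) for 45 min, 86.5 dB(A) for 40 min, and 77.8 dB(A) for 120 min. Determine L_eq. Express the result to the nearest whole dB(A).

80 dB(A)

The energy average is taken in the linear domain: L_eq = 10·log₁₀[(Σ tᵢ·10^(Lᵢ/10))/T], T = 245 min.
Σ tᵢ·10^(Lᵢ/10) = 40·10^(65.6/10) + 45·10^(72.4/10) + 40·10^(86.5/10) + 120·10^(77.8/10) = 2.603e+10.
L_eq = 10·log₁₀(2.603e+10/245) = 80.26 dB(A).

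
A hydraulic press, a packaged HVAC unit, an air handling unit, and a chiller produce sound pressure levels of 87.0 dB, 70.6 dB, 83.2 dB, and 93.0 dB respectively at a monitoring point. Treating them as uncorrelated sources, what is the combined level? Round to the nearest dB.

For uncorrelated sources the intensities add, so convert each level to linear form, sum, and take 10·log₁₀ of the total.
Σ 10^(L/10) = 10^(87.0/10) + 10^(70.6/10) + 10^(83.2/10) + 10^(93.0/10) = 2.717e+09.
L_total = 10·log₁₀(2.717e+09) = 94.34 dB.

94 dB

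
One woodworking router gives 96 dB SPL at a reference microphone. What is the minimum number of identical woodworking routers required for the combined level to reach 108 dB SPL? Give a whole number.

16

Need L₁ + 10·log₁₀ N ≥ 108, i.e. log₁₀ N ≥ 1.20.
N ≥ 10^(12.0/10) = 15.849, so N = 16.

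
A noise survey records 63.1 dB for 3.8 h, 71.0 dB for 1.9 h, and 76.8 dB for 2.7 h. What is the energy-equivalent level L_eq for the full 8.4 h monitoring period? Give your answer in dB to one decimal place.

L_eq = 10·log₁₀[(1/T)·Σ tᵢ·10^(Lᵢ/10)] with T = 8.4 h.
Σ tᵢ·10^(Lᵢ/10) = 3.8·10^(63.1/10) + 1.9·10^(71.0/10) + 2.7·10^(76.8/10) = 1.609e+08.
L_eq = 10·log₁₀(1.609e+08/8.4) = 72.82 dB.

72.8 dB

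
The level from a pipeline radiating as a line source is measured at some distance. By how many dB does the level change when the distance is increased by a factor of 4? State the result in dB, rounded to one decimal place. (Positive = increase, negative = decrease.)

-6.0 dB

A line source loses 3 dB per doubling of distance; generally ΔL = −10·log₁₀(r₂/r₁).
ΔL = −10·log₁₀(4) = -6.02 dB.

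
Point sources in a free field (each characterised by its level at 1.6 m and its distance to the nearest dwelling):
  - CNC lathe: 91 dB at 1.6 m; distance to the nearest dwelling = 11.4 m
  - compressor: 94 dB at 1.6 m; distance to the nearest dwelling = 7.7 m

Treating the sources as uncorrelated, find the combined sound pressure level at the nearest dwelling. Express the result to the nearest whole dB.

Apply inverse-square spreading to bring every level to the receiver, then sum 10^(L/10).
CNC lathe: 91 − 20·log₁₀(11.4/1.6) = 91 − 17.06 = 73.94 dB.
compressor: 94 − 20·log₁₀(7.7/1.6) = 94 − 13.65 = 80.35 dB.
Σ 10^(L/10) = 1.333e+08 → L_total = 10·log₁₀(1.333e+08) = 81.25 dB.

81 dB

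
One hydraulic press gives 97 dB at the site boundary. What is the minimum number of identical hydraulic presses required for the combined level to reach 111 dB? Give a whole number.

The shortfall is 111 − 97 = 14.0 dB, and N units add 10·log₁₀ N, so need 10·log₁₀ N ≥ 14.0.
N ≥ 10^(14.0/10) = 25.119, so N = 26.

26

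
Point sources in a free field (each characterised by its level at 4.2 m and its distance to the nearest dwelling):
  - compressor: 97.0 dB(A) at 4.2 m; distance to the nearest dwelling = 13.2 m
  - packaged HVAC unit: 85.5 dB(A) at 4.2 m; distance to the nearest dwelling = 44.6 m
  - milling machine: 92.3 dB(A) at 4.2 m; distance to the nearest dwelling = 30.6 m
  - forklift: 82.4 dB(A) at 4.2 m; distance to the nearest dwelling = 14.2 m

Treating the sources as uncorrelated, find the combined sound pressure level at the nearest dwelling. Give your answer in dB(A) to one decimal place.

Apply inverse-square spreading to bring every level to the receiver, then sum 10^(L/10).
compressor: 97.0 − 20·log₁₀(13.2/4.2) = 97.0 − 9.95 = 87.05 dB(A).
packaged HVAC unit: 85.5 − 20·log₁₀(44.6/4.2) = 85.5 − 20.52 = 64.98 dB(A).
milling machine: 92.3 − 20·log₁₀(30.6/4.2) = 92.3 − 17.25 = 75.05 dB(A).
forklift: 82.4 − 20·log₁₀(14.2/4.2) = 82.4 − 10.58 = 71.82 dB(A).
Σ 10^(L/10) = 5.577e+08 → L_total = 10·log₁₀(5.577e+08) = 87.46 dB(A).

87.5 dB(A)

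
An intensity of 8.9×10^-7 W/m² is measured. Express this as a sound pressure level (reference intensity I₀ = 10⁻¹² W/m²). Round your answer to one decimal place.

Dividing by I₀ shifts the exponent by 12: I/I₀ = 8.9×10^5.
L = 10·(0.9494 + 5) = 59.49 dB.

59.5 dB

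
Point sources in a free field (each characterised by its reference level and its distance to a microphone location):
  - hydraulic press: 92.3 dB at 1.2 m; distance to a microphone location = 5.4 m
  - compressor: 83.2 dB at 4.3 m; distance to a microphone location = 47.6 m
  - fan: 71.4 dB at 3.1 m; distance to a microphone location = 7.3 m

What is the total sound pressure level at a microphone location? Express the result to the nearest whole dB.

79 dB

Apply inverse-square spreading to bring every level to the receiver, then sum 10^(L/10).
hydraulic press: 92.3 − 20·log₁₀(5.4/1.2) = 92.3 − 13.06 = 79.24 dB.
compressor: 83.2 − 20·log₁₀(47.6/4.3) = 83.2 − 20.88 = 62.32 dB.
fan: 71.4 − 20·log₁₀(7.3/3.1) = 71.4 − 7.44 = 63.96 dB.
Σ 10^(L/10) = 8.806e+07 → L_total = 10·log₁₀(8.806e+07) = 79.45 dB.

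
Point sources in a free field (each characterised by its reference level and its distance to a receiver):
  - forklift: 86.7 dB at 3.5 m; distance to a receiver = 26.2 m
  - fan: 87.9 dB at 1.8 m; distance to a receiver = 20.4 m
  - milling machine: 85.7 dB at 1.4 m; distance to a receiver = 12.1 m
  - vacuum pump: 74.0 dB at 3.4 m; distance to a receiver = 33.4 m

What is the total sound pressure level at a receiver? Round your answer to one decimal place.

Apply inverse-square spreading to bring every level to the receiver, then sum 10^(L/10).
forklift: 86.7 − 20·log₁₀(26.2/3.5) = 86.7 − 17.48 = 69.22 dB.
fan: 87.9 − 20·log₁₀(20.4/1.8) = 87.9 − 21.09 = 66.81 dB.
milling machine: 85.7 − 20·log₁₀(12.1/1.4) = 85.7 − 18.73 = 66.97 dB.
vacuum pump: 74.0 − 20·log₁₀(33.4/3.4) = 74.0 − 19.85 = 54.15 dB.
Σ 10^(L/10) = 1.838e+07 → L_total = 10·log₁₀(1.838e+07) = 72.64 dB.

72.6 dB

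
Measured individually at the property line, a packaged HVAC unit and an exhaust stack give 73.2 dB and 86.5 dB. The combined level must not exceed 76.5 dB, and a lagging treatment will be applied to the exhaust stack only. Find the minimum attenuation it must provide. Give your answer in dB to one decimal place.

12.7 dB

Everything except the exhaust stack sums to 10^(73.2/10) = 2.089e+07 in linear terms, 73.20 dB.
The limit corresponds to 10^(76.5/10) = 4.467e+07; subtracting the fixed part leaves 2.378e+07 for the exhaust stack, i.e. 73.76 dB.
Required insertion loss = 86.5 − 73.76 = 12.74 dB.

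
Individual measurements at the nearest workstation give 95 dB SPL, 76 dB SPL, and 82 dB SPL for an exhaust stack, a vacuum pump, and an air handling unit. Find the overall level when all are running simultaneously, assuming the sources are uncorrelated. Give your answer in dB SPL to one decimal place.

For uncorrelated sources the intensities add, so convert each level to linear form, sum, and take 10·log₁₀ of the total.
Σ 10^(L/10) = 10^(95/10) + 10^(76/10) + 10^(82/10) = 3.361e+09.
L_total = 10·log₁₀(3.361e+09) = 95.26 dB SPL.

95.3 dB SPL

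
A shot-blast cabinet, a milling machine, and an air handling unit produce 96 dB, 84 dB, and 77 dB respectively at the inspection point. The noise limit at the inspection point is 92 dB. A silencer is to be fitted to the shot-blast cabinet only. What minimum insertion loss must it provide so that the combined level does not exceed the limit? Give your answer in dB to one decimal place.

4.9 dB

Fixed contribution from the other sources: Σ 10^(L/10) = 10^(84/10) + 10^(77/10) = 3.013e+08 (84.79 dB).
To meet 92 dB overall, the treated shot-blast cabinet may contribute at most 10^(92/10) − 3.013e+08 = 1.284e+09, i.e. 91.08 dB.
So the shot-blast cabinet must be reduced from 96 to 91.08 dB: IL = 4.92 dB.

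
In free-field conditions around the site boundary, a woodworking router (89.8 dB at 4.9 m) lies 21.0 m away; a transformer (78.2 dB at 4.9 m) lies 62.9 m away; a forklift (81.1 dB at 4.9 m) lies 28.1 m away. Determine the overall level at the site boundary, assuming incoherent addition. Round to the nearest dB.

First find each source's level at the receiver (point-source: −20·log₁₀(r/r_ref)), then combine on an intensity basis.
woodworking router: 89.8 − 20·log₁₀(21.0/4.9) = 89.8 − 12.64 = 77.16 dB.
transformer: 78.2 − 20·log₁₀(62.9/4.9) = 78.2 − 22.17 = 56.03 dB.
forklift: 81.1 − 20·log₁₀(28.1/4.9) = 81.1 − 15.17 = 65.93 dB.
Σ 10^(L/10) = 5.631e+07 → L_total = 10·log₁₀(5.631e+07) = 77.51 dB.

78 dB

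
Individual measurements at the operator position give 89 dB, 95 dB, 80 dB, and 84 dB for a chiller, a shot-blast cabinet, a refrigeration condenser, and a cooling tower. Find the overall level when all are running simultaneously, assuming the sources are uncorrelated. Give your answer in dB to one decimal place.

96.3 dB

For uncorrelated sources the intensities add, so convert each level to linear form, sum, and take 10·log₁₀ of the total.
Σ 10^(L/10) = 10^(89/10) + 10^(95/10) + 10^(80/10) + 10^(84/10) = 4.308e+09.
L_total = 10·log₁₀(4.308e+09) = 96.34 dB.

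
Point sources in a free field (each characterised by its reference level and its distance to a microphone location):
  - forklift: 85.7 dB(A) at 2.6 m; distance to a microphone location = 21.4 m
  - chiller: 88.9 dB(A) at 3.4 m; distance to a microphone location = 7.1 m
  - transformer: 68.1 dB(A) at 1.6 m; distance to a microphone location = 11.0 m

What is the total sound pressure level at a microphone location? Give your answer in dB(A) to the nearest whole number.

First find each source's level at the receiver (point-source: −20·log₁₀(r/r_ref)), then combine on an intensity basis.
forklift: 85.7 − 20·log₁₀(21.4/2.6) = 85.7 − 18.31 = 67.39 dB(A).
chiller: 88.9 − 20·log₁₀(7.1/3.4) = 88.9 − 6.40 = 82.50 dB(A).
transformer: 68.1 − 20·log₁₀(11.0/1.6) = 68.1 − 16.75 = 51.35 dB(A).
Σ 10^(L/10) = 1.836e+08 → L_total = 10·log₁₀(1.836e+08) = 82.64 dB(A).

83 dB(A)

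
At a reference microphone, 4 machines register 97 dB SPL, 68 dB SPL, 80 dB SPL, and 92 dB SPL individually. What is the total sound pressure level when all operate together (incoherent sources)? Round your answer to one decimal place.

98.3 dB SPL

For uncorrelated sources the intensities add, so convert each level to linear form, sum, and take 10·log₁₀ of the total.
Σ 10^(L/10) = 10^(97/10) + 10^(68/10) + 10^(80/10) + 10^(92/10) = 6.703e+09.
L_total = 10·log₁₀(6.703e+09) = 98.26 dB SPL.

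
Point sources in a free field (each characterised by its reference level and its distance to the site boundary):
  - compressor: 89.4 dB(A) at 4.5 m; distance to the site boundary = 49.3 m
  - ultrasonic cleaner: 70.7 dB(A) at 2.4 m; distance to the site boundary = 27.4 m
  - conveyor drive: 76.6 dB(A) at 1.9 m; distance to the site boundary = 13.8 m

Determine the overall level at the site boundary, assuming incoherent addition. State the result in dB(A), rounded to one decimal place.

Apply inverse-square spreading to bring every level to the receiver, then sum 10^(L/10).
compressor: 89.4 − 20·log₁₀(49.3/4.5) = 89.4 − 20.79 = 68.61 dB(A).
ultrasonic cleaner: 70.7 − 20·log₁₀(27.4/2.4) = 70.7 − 21.15 = 49.55 dB(A).
conveyor drive: 76.6 − 20·log₁₀(13.8/1.9) = 76.6 − 17.22 = 59.38 dB(A).
Σ 10^(L/10) = 8.213e+06 → L_total = 10·log₁₀(8.213e+06) = 69.15 dB(A).

69.1 dB(A)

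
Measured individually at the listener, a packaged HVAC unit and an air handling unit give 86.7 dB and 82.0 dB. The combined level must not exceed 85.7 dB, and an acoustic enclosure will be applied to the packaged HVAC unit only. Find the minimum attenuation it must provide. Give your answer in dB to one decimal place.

The untreated sources together contribute 10^(82.0/10) = 1.585e+08, i.e. 82.00 dB.
The limit corresponds to 10^(85.7/10) = 3.715e+08; subtracting the fixed part leaves 2.130e+08 for the packaged HVAC unit, i.e. 83.28 dB.
Required insertion loss = 86.7 − 83.28 = 3.42 dB.

3.4 dB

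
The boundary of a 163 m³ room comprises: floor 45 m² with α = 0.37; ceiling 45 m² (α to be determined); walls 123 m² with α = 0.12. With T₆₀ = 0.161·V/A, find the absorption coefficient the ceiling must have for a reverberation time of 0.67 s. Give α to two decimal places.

Required total absorption A = 0.161·163/0.67 = 39.17 m².
Absorption from the other surfaces = 45·0.37 + 123·0.12 = 31.41 m², so the ceiling must supply 7.76 m² over 45 m².
α = 7.76/45 = 0.172.

0.17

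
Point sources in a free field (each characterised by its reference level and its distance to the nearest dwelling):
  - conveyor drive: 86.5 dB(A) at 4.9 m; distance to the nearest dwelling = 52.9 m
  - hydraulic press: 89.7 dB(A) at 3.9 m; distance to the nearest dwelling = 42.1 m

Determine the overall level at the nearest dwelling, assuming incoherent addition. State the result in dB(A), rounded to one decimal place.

Propagate each source to the receiver with L = L_ref − 20·log₁₀(r/r_ref), then add intensities.
conveyor drive: 86.5 − 20·log₁₀(52.9/4.9) = 86.5 − 20.67 = 65.83 dB(A).
hydraulic press: 89.7 − 20·log₁₀(42.1/3.9) = 89.7 − 20.66 = 69.04 dB(A).
Σ 10^(L/10) = 1.184e+07 → L_total = 10·log₁₀(1.184e+07) = 70.73 dB(A).

70.7 dB(A)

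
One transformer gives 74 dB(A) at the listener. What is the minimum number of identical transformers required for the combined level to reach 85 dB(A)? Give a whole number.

13

Need L₁ + 10·log₁₀ N ≥ 85, i.e. log₁₀ N ≥ 1.10.
N ≥ 10^(11.0/10) = 12.589, so N = 13.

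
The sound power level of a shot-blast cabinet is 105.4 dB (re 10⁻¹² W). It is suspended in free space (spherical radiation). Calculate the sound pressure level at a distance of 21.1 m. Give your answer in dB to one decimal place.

The power spreads over a sphere of area 4π·r², so L_p = L_w − 10·log₁₀(4π·r²).
4π·r² = 5595 m², 10·log₁₀ of that is 37.478 dB.
L_p = 105.4 − 37.478 = 67.92 dB.

67.9 dB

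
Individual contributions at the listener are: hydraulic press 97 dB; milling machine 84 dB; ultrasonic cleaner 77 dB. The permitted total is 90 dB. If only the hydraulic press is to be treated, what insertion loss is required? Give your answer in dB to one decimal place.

8.6 dB

The untreated sources together contribute 10^(84/10) + 10^(77/10) = 3.013e+08, i.e. 84.79 dB.
The limit corresponds to 10^(90/10) = 1.000e+09; subtracting the fixed part leaves 6.987e+08 for the hydraulic press, i.e. 88.44 dB.
Required insertion loss = 97 − 88.44 = 8.56 dB.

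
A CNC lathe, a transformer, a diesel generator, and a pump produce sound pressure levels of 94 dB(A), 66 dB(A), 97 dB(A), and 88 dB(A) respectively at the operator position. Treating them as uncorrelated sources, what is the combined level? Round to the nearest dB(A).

99 dB(A)

Incoherent sources combine by intensity addition: L_total = 10·log₁₀(Σ 10^(L_i/10)).
Σ 10^(L/10) = 10^(94/10) + 10^(66/10) + 10^(97/10) + 10^(88/10) = 8.159e+09.
L_total = 10·log₁₀(8.159e+09) = 99.12 dB(A).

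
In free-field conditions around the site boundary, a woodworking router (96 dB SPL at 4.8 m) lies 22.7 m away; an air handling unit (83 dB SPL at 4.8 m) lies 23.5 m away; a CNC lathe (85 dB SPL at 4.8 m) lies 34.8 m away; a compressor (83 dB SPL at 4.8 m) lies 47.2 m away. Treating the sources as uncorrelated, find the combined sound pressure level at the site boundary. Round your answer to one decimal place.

82.9 dB SPL

First find each source's level at the receiver (point-source: −20·log₁₀(r/r_ref)), then combine on an intensity basis.
woodworking router: 96 − 20·log₁₀(22.7/4.8) = 96 − 13.50 = 82.50 dB SPL.
air handling unit: 83 − 20·log₁₀(23.5/4.8) = 83 − 13.80 = 69.20 dB SPL.
CNC lathe: 85 − 20·log₁₀(34.8/4.8) = 85 − 17.21 = 67.79 dB SPL.
compressor: 83 − 20·log₁₀(47.2/4.8) = 83 − 19.85 = 63.15 dB SPL.
Σ 10^(L/10) = 1.944e+08 → L_total = 10·log₁₀(1.944e+08) = 82.89 dB SPL.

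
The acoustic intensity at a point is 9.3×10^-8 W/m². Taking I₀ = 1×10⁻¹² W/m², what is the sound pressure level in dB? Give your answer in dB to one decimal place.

L = 10·log₁₀(I/I₀) = 10·log₁₀(9.3×10^-8/10⁻¹²) = 10·log₁₀(9.3×10^4).
L = 10·(0.9685 + 4) = 49.68 dB.

49.7 dB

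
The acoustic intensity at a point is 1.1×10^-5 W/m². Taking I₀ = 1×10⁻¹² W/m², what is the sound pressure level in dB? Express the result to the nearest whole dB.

I/I₀ = 1.1×10^-5/10⁻¹² = 1.1×10^7, and L = 10·log₁₀(I/I₀).
L = 10·(0.0414 + 7) = 70.41 dB.

70 dB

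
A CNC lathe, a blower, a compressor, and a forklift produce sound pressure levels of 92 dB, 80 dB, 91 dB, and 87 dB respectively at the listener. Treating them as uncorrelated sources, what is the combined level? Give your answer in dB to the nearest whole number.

For uncorrelated sources the intensities add, so convert each level to linear form, sum, and take 10·log₁₀ of the total.
Σ 10^(L/10) = 10^(92/10) + 10^(80/10) + 10^(91/10) + 10^(87/10) = 3.445e+09.
L_total = 10·log₁₀(3.445e+09) = 95.37 dB.

95 dB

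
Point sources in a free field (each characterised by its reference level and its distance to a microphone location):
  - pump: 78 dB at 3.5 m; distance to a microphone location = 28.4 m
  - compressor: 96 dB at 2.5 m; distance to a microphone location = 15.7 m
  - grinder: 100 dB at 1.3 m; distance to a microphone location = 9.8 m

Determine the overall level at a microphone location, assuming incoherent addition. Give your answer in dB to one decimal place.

84.4 dB

Apply inverse-square spreading to bring every level to the receiver, then sum 10^(L/10).
pump: 78 − 20·log₁₀(28.4/3.5) = 78 − 18.19 = 59.81 dB.
compressor: 96 − 20·log₁₀(15.7/2.5) = 96 − 15.96 = 80.04 dB.
grinder: 100 − 20·log₁₀(9.8/1.3) = 100 − 17.55 = 82.45 dB.
Σ 10^(L/10) = 2.779e+08 → L_total = 10·log₁₀(2.779e+08) = 84.44 dB.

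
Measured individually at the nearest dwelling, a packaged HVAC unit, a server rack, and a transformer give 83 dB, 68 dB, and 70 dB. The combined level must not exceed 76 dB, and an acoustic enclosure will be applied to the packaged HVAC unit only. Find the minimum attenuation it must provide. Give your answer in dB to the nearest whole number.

The untreated sources together contribute 10^(68/10) + 10^(70/10) = 1.631e+07, i.e. 72.12 dB.
The limit corresponds to 10^(76/10) = 3.981e+07; subtracting the fixed part leaves 2.350e+07 for the packaged HVAC unit, i.e. 73.71 dB.
So the packaged HVAC unit must be reduced from 83 to 73.71 dB: IL = 9.29 dB.

9 dB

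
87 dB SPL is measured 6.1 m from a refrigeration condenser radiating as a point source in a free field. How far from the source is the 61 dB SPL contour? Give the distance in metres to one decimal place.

For a point source L₁ − L₂ = 20·log₁₀(r₂/r₁), so r₂ = r₁·10^((L₁−L₂)/20).
r₂ = 6.1·10^((87−61)/20) = 6.1·10^(26.0/20) = 121.71 m.

121.7 m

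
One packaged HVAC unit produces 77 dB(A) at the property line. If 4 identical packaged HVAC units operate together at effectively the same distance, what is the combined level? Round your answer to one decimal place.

83.0 dB(A)

N identical incoherent sources raise the level by 10·log₁₀ N.
L_total = 77 + 10·log₁₀(4) = 77 + 6.021 = 83.02 dB(A).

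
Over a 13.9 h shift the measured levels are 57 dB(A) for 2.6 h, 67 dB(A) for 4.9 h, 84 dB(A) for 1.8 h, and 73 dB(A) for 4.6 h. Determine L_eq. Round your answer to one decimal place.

76.1 dB(A)

The energy average is taken in the linear domain: L_eq = 10·log₁₀[(Σ tᵢ·10^(Lᵢ/10))/T], T = 13.9 h.
Σ tᵢ·10^(Lᵢ/10) = 2.6·10^(57/10) + 4.9·10^(67/10) + 1.8·10^(84/10) + 4.6·10^(73/10) = 5.698e+08.
L_eq = 10·log₁₀(5.698e+08/13.9) = 76.13 dB(A).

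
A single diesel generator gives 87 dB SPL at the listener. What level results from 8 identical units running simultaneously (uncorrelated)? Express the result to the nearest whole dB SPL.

96 dB SPL

L_total = L₁ + 10·log₁₀ N for N identical incoherent sources.
L_total = 87 + 10·log₁₀(8) = 87 + 9.031 = 96.03 dB SPL.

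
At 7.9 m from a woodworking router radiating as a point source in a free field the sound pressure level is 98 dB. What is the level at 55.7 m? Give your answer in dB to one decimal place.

Point-source attenuation: ΔL = 20·log₁₀(r₂/r₁) = 20·log₁₀(55.7/7.9) = 16.965 dB.
L₂ = 98 − 20·log₁₀(55.7/7.9) = 98 − 16.965 = 81.04 dB.

81.0 dB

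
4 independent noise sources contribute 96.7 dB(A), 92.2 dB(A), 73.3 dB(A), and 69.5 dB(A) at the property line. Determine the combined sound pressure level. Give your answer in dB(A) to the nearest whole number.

98 dB(A)

For uncorrelated sources the intensities add, so convert each level to linear form, sum, and take 10·log₁₀ of the total.
Σ 10^(L/10) = 10^(96.7/10) + 10^(92.2/10) + 10^(73.3/10) + 10^(69.5/10) = 6.367e+09.
L_total = 10·log₁₀(6.367e+09) = 98.04 dB(A).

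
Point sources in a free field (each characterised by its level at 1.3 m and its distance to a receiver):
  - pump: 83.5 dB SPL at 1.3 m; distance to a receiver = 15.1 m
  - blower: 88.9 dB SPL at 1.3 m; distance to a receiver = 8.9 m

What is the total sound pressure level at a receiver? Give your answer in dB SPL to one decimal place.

Apply inverse-square spreading to bring every level to the receiver, then sum 10^(L/10).
pump: 83.5 − 20·log₁₀(15.1/1.3) = 83.5 − 21.30 = 62.20 dB SPL.
blower: 88.9 − 20·log₁₀(8.9/1.3) = 88.9 − 16.71 = 72.19 dB SPL.
Σ 10^(L/10) = 1.822e+07 → L_total = 10·log₁₀(1.822e+07) = 72.61 dB SPL.

72.6 dB SPL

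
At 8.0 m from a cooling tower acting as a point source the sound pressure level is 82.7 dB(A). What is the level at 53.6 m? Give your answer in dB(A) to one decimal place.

For a point source, L₂ = L₁ − 20·log₁₀(r₂/r₁).
L₂ = 82.7 − 20·log₁₀(53.6/8.0) = 82.7 − 16.521 = 66.18 dB(A).

66.2 dB(A)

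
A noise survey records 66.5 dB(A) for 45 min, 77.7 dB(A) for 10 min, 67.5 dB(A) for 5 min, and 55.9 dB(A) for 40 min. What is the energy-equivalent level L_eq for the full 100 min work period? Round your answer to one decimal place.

69.2 dB(A)

L_eq = 10·log₁₀[(1/T)·Σ tᵢ·10^(Lᵢ/10)] with T = 100 min.
Σ tᵢ·10^(Lᵢ/10) = 45·10^(66.5/10) + 10·10^(77.7/10) + 5·10^(67.5/10) + 40·10^(55.9/10) = 8.335e+08.
L_eq = 10·log₁₀(8.335e+08/100) = 69.21 dB(A).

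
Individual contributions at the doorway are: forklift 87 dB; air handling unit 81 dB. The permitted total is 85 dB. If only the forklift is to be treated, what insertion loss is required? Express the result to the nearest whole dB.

The untreated sources together contribute 10^(81/10) = 1.259e+08, i.e. 81.00 dB.
The limit corresponds to 10^(85/10) = 3.162e+08; subtracting the fixed part leaves 1.903e+08 for the forklift, i.e. 82.80 dB.
Required insertion loss = 87 − 82.80 = 4.20 dB.

4 dB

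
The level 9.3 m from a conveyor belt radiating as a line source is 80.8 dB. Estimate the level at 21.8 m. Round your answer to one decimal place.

For a line source, L₂ = L₁ − 10·log₁₀(r₂/r₁).
L₂ = 80.8 − 10·log₁₀(21.8/9.3) = 80.8 − 3.700 = 77.10 dB.

77.1 dB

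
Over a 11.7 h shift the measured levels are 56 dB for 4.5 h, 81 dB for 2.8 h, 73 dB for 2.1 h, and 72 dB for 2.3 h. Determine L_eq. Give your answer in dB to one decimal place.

L_eq = 10·log₁₀[(1/T)·Σ tᵢ·10^(Lᵢ/10)] with T = 11.7 h.
Σ tᵢ·10^(Lᵢ/10) = 4.5·10^(56/10) + 2.8·10^(81/10) + 2.1·10^(73/10) + 2.3·10^(72/10) = 4.326e+08.
L_eq = 10·log₁₀(4.326e+08/11.7) = 75.68 dB.

75.7 dB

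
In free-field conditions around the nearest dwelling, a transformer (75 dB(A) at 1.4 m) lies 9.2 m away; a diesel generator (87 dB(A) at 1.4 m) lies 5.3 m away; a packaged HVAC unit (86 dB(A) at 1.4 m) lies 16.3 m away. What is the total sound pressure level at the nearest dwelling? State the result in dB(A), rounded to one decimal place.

First find each source's level at the receiver (point-source: −20·log₁₀(r/r_ref)), then combine on an intensity basis.
transformer: 75 − 20·log₁₀(9.2/1.4) = 75 − 16.35 = 58.65 dB(A).
diesel generator: 87 − 20·log₁₀(5.3/1.4) = 87 − 11.56 = 75.44 dB(A).
packaged HVAC unit: 86 − 20·log₁₀(16.3/1.4) = 86 − 21.32 = 64.68 dB(A).
Σ 10^(L/10) = 3.864e+07 → L_total = 10·log₁₀(3.864e+07) = 75.87 dB(A).

75.9 dB(A)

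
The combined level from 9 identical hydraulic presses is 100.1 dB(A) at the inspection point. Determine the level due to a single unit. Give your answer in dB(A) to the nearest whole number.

91 dB(A)

For N identical incoherent sources L_total = L₁ + 10·log₁₀ N, so L₁ = 100.1 − 10·log₁₀(9) = 100.1 − 9.542.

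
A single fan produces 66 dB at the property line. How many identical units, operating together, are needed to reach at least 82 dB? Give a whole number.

The shortfall is 82 − 66 = 16.0 dB, and N units add 10·log₁₀ N, so need 10·log₁₀ N ≥ 16.0.
N ≥ 10^(16.0/10) = 39.811, so N = 40.

40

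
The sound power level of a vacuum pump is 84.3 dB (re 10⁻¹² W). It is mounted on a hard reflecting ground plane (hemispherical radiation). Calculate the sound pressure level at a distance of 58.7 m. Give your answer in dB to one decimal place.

40.9 dB

L_p = L_w − 10·log₁₀(2π·r²) with r = 58.7 m.
2π·r² = 2.165e+04 m², 10·log₁₀ of that is 43.355 dB.
L_p = 84.3 − 43.355 = 40.95 dB.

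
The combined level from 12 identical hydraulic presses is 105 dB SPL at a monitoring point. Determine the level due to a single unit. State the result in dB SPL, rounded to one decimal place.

94.2 dB SPL

For N identical incoherent sources L_total = L₁ + 10·log₁₀ N, so L₁ = 105 − 10·log₁₀(12) = 105 − 10.792.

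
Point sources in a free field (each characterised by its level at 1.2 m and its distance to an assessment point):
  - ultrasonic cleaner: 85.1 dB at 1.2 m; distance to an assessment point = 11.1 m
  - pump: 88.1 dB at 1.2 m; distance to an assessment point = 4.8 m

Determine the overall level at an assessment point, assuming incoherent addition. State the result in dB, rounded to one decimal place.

First find each source's level at the receiver (point-source: −20·log₁₀(r/r_ref)), then combine on an intensity basis.
ultrasonic cleaner: 85.1 − 20·log₁₀(11.1/1.2) = 85.1 − 19.32 = 65.78 dB.
pump: 88.1 − 20·log₁₀(4.8/1.2) = 88.1 − 12.04 = 76.06 dB.
Σ 10^(L/10) = 4.414e+07 → L_total = 10·log₁₀(4.414e+07) = 76.45 dB.

76.4 dB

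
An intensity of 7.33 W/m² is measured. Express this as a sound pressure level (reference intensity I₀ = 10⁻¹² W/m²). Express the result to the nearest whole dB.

129 dB

Dividing by I₀ shifts the exponent by 12: I/I₀ = 7.33×10^12.
L = 10·(0.8651 + 12) = 128.65 dB.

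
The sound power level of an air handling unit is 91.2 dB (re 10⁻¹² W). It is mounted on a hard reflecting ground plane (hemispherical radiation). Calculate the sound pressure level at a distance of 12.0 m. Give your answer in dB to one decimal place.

61.6 dB

Free-field hemispherical radiation: L_p = L_w − 10·log₁₀(2π·r²), r = 12.0 m.
2π·r² = 904.8 m², 10·log₁₀ of that is 29.565 dB.
L_p = 91.2 − 29.565 = 61.63 dB.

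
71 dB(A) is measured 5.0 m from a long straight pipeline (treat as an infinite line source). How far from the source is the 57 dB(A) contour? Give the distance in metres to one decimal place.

125.6 m

For a line source L₁ − L₂ = 10·log₁₀(r₂/r₁), so r₂ = r₁·10^((L₁−L₂)/10).
r₂ = 5.0·10^((71−57)/10) = 5.0·10^(14.0/10) = 125.59 m.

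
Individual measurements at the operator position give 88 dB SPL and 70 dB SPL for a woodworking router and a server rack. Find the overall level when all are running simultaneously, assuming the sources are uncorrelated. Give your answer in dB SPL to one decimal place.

Incoherent sources combine by intensity addition: L_total = 10·log₁₀(Σ 10^(L_i/10)).
Σ 10^(L/10) = 10^(88/10) + 10^(70/10) = 6.410e+08.
L_total = 10·log₁₀(6.410e+08) = 88.07 dB SPL.

88.1 dB SPL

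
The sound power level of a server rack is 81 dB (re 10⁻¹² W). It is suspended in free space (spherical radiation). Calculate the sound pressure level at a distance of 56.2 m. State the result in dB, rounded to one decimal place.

L_p = L_w − 10·log₁₀(4π·r²) with r = 56.2 m.
4π·r² = 3.969e+04 m², 10·log₁₀ of that is 45.987 dB.
L_p = 81 − 45.987 = 35.01 dB.

35.0 dB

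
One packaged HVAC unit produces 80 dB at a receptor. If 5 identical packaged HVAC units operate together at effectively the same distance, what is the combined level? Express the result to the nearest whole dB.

With 5 equal, uncorrelated contributions the intensity is 5× that of one unit, giving a rise of 10·log₁₀ 5.
L_total = 80 + 10·log₁₀(5) = 80 + 6.990 = 86.99 dB.

87 dB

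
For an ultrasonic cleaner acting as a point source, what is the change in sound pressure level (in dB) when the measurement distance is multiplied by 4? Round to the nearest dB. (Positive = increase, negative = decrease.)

-12 dB

A point source loses 6 dB per doubling of distance; generally ΔL = −20·log₁₀(r₂/r₁).
ΔL = −20·log₁₀(4) = -12.04 dB.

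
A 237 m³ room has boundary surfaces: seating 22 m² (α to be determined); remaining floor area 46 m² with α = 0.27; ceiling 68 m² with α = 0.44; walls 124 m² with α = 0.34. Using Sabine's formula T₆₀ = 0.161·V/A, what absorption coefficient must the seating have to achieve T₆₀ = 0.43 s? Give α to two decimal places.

0.19

A = 0.161·V/T₆₀ = 0.161·237/0.43 = 88.74 m² sabins.
Absorption from the other surfaces = 46·0.27 + 68·0.44 + 124·0.34 = 84.50 m², so the seating must supply 4.24 m² over 22 m².
α = 4.24/22 = 0.193.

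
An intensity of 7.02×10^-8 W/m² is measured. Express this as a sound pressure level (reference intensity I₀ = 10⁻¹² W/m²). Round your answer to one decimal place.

48.5 dB

L = 10·log₁₀(I/I₀) = 10·log₁₀(7.02×10^-8/10⁻¹²) = 10·log₁₀(7.02×10^4).
L = 10·(0.8463 + 4) = 48.46 dB.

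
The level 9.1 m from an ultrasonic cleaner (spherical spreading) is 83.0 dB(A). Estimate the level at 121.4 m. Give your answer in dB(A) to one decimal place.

Point-source attenuation: ΔL = 20·log₁₀(r₂/r₁) = 20·log₁₀(121.4/9.1) = 22.504 dB.
L₂ = 83.0 − 20·log₁₀(121.4/9.1) = 83.0 − 22.504 = 60.50 dB(A).

60.5 dB(A)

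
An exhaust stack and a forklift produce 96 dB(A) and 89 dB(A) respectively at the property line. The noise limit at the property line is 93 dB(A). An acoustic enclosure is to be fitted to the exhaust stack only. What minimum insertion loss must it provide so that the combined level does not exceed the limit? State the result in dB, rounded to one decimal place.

5.2 dB

The untreated sources together contribute 10^(89/10) = 7.943e+08, i.e. 89.00 dB(A).
To meet 93 dB(A) overall, the treated exhaust stack may contribute at most 10^(93/10) − 7.943e+08 = 1.201e+09, i.e. 90.80 dB(A).
So the exhaust stack must be reduced from 96 to 90.80 dB(A): IL = 5.20 dB.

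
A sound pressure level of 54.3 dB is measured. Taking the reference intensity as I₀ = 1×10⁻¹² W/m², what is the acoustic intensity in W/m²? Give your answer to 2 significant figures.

2.7e-07 W/m²

I = I₀·10^(L/10) = 10⁻¹² × 10^(54.3/10) = 10^(-6.570).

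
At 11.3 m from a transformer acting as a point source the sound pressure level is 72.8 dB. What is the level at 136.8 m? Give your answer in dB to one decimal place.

For a point source, L₂ = L₁ − 20·log₁₀(r₂/r₁).
L₂ = 72.8 − 20·log₁₀(136.8/11.3) = 72.8 − 21.660 = 51.14 dB.

51.1 dB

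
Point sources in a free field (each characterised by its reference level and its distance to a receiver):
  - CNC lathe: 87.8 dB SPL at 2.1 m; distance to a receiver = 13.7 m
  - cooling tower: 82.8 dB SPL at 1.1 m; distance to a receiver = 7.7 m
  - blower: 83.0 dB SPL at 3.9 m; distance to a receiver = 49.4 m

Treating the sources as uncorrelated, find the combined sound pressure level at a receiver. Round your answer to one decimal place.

72.9 dB SPL

Apply inverse-square spreading to bring every level to the receiver, then sum 10^(L/10).
CNC lathe: 87.8 − 20·log₁₀(13.7/2.1) = 87.8 − 16.29 = 71.51 dB SPL.
cooling tower: 82.8 − 20·log₁₀(7.7/1.1) = 82.8 − 16.90 = 65.90 dB SPL.
blower: 83.0 − 20·log₁₀(49.4/3.9) = 83.0 − 22.05 = 60.95 dB SPL.
Σ 10^(L/10) = 1.929e+07 → L_total = 10·log₁₀(1.929e+07) = 72.85 dB SPL.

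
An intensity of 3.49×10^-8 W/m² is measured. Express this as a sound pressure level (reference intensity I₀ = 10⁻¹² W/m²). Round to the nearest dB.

45 dB

I/I₀ = 3.49×10^-8/10⁻¹² = 3.49×10^4, and L = 10·log₁₀(I/I₀).
L = 10·(0.5428 + 4) = 45.43 dB.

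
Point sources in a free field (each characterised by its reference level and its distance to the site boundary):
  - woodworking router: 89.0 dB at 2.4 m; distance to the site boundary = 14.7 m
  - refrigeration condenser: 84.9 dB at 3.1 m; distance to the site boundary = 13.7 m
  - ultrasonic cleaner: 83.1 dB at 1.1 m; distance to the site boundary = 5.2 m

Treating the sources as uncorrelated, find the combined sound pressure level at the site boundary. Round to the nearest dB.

Apply inverse-square spreading to bring every level to the receiver, then sum 10^(L/10).
woodworking router: 89.0 − 20·log₁₀(14.7/2.4) = 89.0 − 15.74 = 73.26 dB.
refrigeration condenser: 84.9 − 20·log₁₀(13.7/3.1) = 84.9 − 12.91 = 71.99 dB.
ultrasonic cleaner: 83.1 − 20·log₁₀(5.2/1.1) = 83.1 − 13.49 = 69.61 dB.
Σ 10^(L/10) = 4.613e+07 → L_total = 10·log₁₀(4.613e+07) = 76.64 dB.

77 dB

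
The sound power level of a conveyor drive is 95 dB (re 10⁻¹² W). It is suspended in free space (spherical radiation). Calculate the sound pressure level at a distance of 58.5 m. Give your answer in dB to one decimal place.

48.7 dB

L_p = L_w − 10·log₁₀(4π·r²) with r = 58.5 m.
4π·r² = 4.301e+04 m², 10·log₁₀ of that is 46.335 dB.
L_p = 95 − 46.335 = 48.66 dB.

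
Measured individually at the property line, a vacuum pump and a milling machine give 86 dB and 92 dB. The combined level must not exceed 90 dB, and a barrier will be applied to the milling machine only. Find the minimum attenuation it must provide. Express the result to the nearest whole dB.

4 dB

Fixed contribution from the other source: Σ 10^(L/10) = 10^(86/10) = 3.981e+08 (86.00 dB).
To meet 90 dB overall, the treated milling machine may contribute at most 10^(90/10) − 3.981e+08 = 6.019e+08, i.e. 87.80 dB.
So the milling machine must be reduced from 92 to 87.80 dB: IL = 4.20 dB.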